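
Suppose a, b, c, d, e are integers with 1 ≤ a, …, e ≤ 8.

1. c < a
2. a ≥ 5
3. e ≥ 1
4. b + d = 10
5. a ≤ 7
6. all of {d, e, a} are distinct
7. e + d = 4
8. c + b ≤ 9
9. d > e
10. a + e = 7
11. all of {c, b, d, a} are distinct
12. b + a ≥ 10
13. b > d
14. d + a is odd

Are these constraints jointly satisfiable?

One satisfying assignment is a = 6, b = 7, c = 1, d = 3, e = 1.
For the less obvious constraints — constraint 4: b + d = 10; constraint 7: e + d = 4; constraint 8: c + b = 8 — and the others hold by inspection.

Satisfiable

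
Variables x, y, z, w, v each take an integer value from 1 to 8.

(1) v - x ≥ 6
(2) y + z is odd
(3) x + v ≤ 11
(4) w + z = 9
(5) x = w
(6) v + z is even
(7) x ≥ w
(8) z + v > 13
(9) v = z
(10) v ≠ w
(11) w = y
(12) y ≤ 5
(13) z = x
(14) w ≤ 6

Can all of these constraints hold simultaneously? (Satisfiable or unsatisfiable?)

From constraints 5, 9, and 13, v = z = x = w, so v = w. But constraint 10 says v ≠ w. Contradiction.

Unsatisfiable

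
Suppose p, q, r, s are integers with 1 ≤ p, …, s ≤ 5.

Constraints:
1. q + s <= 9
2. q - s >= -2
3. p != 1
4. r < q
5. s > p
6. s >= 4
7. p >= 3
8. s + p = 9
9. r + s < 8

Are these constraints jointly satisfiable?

The assignment p = 4, q = 3, r = 1, s = 5 works:
  constraint 1 holds since q + s = 8.
  constraint 2 holds since q - s = -2.
The rest check out directly.

Satisfiable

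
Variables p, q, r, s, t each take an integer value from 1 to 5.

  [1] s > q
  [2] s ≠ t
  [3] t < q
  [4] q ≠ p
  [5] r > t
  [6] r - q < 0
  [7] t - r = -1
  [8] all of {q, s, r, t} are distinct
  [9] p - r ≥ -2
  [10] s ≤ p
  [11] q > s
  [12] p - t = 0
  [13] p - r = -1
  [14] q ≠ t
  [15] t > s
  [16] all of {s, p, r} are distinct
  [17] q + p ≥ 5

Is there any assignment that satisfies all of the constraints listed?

Unsatisfiable

Constraints 1, 5, 6, and 15 give q < s, s < t, t < r, r < q. Chaining: q < s < t < r < q, which forces q < q — impossible.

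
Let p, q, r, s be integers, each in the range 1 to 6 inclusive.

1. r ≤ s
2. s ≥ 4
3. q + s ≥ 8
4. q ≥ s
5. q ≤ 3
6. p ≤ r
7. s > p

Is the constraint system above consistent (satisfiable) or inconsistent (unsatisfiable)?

From constraints 2 and 4: q ≥ s and s ≥ 4, so q ≥ 4. From constraint 5: q ≤ 3. But 3 < 4, so no value of q works.

Unsatisfiable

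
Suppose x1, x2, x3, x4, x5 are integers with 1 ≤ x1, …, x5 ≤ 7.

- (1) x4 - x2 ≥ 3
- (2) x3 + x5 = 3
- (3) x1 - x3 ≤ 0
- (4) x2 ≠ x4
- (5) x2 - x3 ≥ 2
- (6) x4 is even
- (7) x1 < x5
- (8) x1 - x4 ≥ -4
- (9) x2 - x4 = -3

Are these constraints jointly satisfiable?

Unsatisfiable

Constraints 1, 3, 5, and 8 give x3 − x1 ≥ 0, x1 − x4 ≥ -4, x4 − x2 ≥ 3, x2 − x3 ≥ 2.
Adding all 4 inequalities: the left sides telescope to 0, and the right sides sum to 0 + (-4) + 3 + 2 = 1. So 0 ≥ 1, which is false.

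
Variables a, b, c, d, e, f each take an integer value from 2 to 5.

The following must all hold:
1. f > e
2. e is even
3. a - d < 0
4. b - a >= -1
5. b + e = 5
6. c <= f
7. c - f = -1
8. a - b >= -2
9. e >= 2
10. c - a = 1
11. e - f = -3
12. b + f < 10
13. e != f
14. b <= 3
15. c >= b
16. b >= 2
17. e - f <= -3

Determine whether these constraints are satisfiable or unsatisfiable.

Satisfiable

Setting (a, b, c, d, e, f) = (3, 3, 4, 4, 2, 5) satisfies everything: constraint 3: a - d = -1; constraint 4: b - a = 0, and the others follow.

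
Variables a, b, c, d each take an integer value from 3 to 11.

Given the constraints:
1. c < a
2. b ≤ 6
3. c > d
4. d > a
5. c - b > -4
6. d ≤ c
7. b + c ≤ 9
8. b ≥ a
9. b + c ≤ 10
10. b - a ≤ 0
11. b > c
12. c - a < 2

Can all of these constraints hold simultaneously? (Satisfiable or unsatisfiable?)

Constraints 4, 6, 10, and 11 give a < d, d ≤ c, c < b, b ≤ a. Chaining: a < d ≤ c < b ≤ a, which forces a < a — impossible.

Unsatisfiable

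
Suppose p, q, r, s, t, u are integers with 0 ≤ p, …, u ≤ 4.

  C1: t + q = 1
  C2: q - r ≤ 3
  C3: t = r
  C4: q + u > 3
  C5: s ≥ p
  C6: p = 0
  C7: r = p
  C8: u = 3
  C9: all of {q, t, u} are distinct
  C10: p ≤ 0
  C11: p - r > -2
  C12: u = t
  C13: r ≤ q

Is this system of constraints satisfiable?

Unsatisfiable

Constraint 8 fixes u = 3 and constraint 6 fixes p = 0. Constraints 3, 7, and 12 give u = t = r = p, so u = p. But 3 ≠ 0 — contradiction.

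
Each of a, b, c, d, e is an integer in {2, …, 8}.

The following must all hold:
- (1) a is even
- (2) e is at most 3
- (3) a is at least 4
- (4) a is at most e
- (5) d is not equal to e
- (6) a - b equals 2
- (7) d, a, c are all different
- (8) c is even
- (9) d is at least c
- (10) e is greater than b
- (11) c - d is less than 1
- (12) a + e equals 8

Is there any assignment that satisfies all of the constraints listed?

Unsatisfiable

From constraints 3 and 4: e ≥ a and a ≥ 4, so e ≥ 4. From constraint 2: e ≤ 3. But 3 < 4, so no value of e works.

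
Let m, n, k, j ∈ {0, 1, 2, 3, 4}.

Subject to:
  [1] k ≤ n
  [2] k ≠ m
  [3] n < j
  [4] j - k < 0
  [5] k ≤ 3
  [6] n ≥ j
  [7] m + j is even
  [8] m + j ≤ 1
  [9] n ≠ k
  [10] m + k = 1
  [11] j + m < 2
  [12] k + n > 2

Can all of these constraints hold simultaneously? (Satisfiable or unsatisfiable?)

Unsatisfiable

Constraints 1, 3, and 4 give j < k, k ≤ n, n < j. Chaining: j < k ≤ n < j, which forces j < j — impossible.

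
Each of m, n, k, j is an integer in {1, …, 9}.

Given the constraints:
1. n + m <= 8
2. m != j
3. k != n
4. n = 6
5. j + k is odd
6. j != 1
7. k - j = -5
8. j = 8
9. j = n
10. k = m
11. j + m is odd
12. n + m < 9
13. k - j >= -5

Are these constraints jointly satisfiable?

Unsatisfiable

Constraint 8 fixes j = 8 and constraint 4 fixes n = 6, but constraint 9 requires j = n. Since 8 ≠ 6, contradiction.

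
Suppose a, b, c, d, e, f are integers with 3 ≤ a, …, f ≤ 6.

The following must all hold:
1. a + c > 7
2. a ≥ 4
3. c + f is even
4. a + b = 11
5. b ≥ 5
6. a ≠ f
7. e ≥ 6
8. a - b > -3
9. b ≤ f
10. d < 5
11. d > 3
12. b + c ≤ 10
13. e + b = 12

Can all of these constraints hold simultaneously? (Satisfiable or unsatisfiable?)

Take a = 5, b = 6, c = 4, d = 4, e = 6, f = 6. Then constraint 1: a + c = 9; constraint 4: a + b = 11, and every other listed constraint is also met.

Satisfiable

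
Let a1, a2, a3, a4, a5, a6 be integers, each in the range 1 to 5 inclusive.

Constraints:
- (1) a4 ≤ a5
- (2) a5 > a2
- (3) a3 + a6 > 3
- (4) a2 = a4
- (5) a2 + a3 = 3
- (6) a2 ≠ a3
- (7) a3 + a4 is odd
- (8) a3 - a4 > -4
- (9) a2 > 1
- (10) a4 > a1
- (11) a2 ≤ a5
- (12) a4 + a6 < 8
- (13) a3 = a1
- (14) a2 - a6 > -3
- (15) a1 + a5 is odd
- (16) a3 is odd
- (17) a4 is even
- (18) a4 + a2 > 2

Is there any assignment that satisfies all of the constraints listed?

Satisfiable

Try a1 = 1, a2 = 2, a3 = 1, a4 = 2, a5 = 4, a6 = 4.
Check constraint 3: a3 + a6 = 5; constraint 5: a2 + a3 = 3. The remaining constraints are straightforward to verify.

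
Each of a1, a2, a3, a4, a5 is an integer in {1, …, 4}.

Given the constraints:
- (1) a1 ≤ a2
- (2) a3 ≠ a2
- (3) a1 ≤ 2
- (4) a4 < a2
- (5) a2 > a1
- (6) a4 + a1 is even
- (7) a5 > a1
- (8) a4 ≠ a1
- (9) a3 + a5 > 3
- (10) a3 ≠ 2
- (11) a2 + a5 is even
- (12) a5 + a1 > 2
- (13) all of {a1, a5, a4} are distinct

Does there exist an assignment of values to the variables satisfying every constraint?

One satisfying assignment is a1 = 1, a2 = 4, a3 = 1, a4 = 3, a5 = 4.
For the less obvious constraints — constraint 9: a3 + a5 = 5; constraint 12: a5 + a1 = 5; constraint 13: values 1, 4, 3 are distinct — and the others hold by inspection.

Satisfiable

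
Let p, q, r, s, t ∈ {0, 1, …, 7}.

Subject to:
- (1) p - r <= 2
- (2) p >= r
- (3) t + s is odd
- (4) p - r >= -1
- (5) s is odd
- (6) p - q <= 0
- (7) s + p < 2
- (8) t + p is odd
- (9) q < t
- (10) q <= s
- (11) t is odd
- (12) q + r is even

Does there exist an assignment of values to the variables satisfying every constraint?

Constraint 11 makes t odd and constraint 5 makes s odd, so t + s must be even. Constraint 3 says t + s is odd — contradiction.

Unsatisfiable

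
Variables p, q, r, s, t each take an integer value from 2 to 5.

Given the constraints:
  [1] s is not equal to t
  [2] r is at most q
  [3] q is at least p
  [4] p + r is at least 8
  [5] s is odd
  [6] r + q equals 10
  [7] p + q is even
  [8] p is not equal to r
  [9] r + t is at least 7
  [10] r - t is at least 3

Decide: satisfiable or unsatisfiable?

Satisfiable

One satisfying assignment is p = 3, q = 5, r = 5, s = 5, t = 2.
For the less obvious constraints — constraint 4: p + r = 8; constraint 6: r + q = 10; constraint 9: r + t = 7 — and the others hold by inspection.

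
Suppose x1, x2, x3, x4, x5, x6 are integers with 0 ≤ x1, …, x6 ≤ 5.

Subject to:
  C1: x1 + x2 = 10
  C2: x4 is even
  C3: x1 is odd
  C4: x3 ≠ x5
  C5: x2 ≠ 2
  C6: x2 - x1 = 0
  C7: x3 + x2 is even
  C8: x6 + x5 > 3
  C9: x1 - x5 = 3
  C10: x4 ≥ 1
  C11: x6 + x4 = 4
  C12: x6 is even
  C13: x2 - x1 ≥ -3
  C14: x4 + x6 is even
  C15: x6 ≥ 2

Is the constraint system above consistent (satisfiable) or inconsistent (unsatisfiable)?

Satisfiable

Take x1 = 5, x2 = 5, x3 = 5, x4 = 2, x5 = 2, x6 = 2. Then constraint 1: x1 + x2 = 10; constraint 6: x2 - x1 = 0, and every other listed constraint is also met.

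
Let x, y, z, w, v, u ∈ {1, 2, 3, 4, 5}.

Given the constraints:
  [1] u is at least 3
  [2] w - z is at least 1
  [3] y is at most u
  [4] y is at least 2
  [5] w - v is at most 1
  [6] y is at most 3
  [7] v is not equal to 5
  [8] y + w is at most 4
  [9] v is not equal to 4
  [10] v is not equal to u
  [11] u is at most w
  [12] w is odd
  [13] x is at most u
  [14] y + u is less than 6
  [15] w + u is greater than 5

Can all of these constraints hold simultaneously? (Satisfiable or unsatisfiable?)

From constraint 4: y ≥ 2. From constraints 1 and 11: w ≥ u ≥ 3. Hence y + w ≥ 5. But constraint 8 requires y + w ≤ 4, and 4 < 5. Contradiction.

Unsatisfiable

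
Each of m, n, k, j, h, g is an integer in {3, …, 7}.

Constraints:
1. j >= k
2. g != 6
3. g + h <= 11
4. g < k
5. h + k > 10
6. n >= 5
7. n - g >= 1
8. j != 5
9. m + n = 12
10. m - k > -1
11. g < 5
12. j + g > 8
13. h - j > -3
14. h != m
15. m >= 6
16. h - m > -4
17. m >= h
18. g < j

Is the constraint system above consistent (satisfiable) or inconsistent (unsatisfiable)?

Satisfiable

The assignment m = 6, n = 6, k = 6, j = 6, h = 5, g = 4 works:
  constraint 3 holds since g + h = 9.
  constraint 5 holds since h + k = 11.
  constraint 7 holds since n - g = 2.
The rest check out directly.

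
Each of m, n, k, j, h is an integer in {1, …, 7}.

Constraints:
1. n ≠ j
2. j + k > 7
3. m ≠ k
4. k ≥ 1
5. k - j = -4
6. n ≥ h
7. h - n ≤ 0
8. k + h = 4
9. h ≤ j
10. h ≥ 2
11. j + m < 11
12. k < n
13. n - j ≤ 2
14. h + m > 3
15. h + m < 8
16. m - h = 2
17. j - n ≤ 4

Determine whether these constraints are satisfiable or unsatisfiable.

Satisfiable

Try m = 4, n = 5, k = 2, j = 6, h = 2.
Check constraint 2: j + k = 8; constraint 5: k - j = -4; constraint 7: h - n = -3. The remaining constraints are straightforward to verify.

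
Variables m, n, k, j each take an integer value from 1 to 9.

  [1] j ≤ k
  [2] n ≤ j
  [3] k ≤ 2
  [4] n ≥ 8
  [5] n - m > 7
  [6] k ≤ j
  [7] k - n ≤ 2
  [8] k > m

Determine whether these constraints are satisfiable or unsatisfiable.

Unsatisfiable

From constraints 2 and 4: j ≥ n and n ≥ 8, so j ≥ 8. From constraints 1 and 3: j ≤ k and k ≤ 2, so j ≤ 2. But 2 < 8, so no value of j works.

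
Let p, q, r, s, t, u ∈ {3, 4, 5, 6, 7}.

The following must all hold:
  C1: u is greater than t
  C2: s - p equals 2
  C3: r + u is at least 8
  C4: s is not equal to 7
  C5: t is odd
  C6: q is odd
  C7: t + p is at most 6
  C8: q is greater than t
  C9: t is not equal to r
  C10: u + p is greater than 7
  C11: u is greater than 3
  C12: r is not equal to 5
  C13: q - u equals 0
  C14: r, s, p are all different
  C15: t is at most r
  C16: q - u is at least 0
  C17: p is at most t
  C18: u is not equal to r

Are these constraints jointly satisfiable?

Satisfiable

The assignment p = 3, q = 5, r = 6, s = 5, t = 3, u = 5 works:
  constraint 2 holds since s - p = 2.
  constraint 3 holds since r + u = 11.
  constraint 7 holds since t + p = 6.
The rest check out directly.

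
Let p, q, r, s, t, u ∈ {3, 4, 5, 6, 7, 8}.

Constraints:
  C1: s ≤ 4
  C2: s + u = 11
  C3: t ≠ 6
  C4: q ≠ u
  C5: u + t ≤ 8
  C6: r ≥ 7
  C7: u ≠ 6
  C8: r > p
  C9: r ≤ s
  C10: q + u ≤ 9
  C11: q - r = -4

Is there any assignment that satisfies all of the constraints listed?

Unsatisfiable

From constraints 6 and 9: s ≥ r and r ≥ 7, so s ≥ 7. From constraint 1: s ≤ 4. But 4 < 7, so no value of s works.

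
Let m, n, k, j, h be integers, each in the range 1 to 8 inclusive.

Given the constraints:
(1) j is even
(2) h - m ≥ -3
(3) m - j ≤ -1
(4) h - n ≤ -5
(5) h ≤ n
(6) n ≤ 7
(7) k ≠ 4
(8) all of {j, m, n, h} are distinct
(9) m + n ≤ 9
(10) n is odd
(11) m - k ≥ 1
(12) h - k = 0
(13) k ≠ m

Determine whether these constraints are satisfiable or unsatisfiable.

Satisfiable

Setting (m, n, k, j, h) = (2, 7, 1, 4, 1) satisfies everything: constraint 2: h - m = -1; constraint 3: m - j = -2; constraint 4: h - n = -6, and the others follow.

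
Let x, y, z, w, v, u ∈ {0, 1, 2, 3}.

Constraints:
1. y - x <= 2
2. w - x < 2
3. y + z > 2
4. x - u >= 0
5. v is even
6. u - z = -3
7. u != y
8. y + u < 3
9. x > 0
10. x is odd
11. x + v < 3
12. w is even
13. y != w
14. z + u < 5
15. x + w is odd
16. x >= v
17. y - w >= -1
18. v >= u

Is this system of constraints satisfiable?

The assignment x = 1, y = 2, z = 3, w = 0, v = 0, u = 0 works:
  constraint 1 holds since y - x = 1.
  constraint 2 holds since w - x = -1.
  constraint 3 holds since y + z = 5.
The rest check out directly.

Satisfiable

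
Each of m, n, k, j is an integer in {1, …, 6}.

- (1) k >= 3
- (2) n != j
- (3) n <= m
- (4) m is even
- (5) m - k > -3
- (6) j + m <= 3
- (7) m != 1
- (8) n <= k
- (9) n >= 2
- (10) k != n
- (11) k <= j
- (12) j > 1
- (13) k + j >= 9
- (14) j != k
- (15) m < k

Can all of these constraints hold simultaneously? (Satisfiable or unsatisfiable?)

Unsatisfiable

From constraints 1 and 11: j ≥ k ≥ 3. From constraints 3 and 9: m ≥ n ≥ 2. Hence j + m ≥ 5. But constraint 6 requires j + m ≤ 3, and 3 < 5. Contradiction.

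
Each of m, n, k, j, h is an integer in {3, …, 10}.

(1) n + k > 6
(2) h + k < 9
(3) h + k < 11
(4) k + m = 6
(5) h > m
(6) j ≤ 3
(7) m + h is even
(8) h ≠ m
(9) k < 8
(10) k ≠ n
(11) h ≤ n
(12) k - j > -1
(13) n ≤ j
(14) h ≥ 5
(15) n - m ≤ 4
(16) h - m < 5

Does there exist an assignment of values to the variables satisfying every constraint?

Unsatisfiable

From constraints 11 and 14: n ≥ h and h ≥ 5, so n ≥ 5. From constraints 6 and 13: n ≤ j and j ≤ 3, so n ≤ 3. But 3 < 5, so no value of n works.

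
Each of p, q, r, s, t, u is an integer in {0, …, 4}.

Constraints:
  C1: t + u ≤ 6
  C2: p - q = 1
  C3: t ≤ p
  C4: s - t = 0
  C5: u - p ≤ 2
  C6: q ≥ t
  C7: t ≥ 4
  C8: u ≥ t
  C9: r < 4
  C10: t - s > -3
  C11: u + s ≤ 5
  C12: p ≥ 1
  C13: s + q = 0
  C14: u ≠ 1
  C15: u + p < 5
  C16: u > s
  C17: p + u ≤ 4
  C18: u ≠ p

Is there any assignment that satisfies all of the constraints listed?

From constraint 12: p ≥ 1. From constraints 7 and 8: u ≥ t ≥ 4. Hence p + u ≥ 5. But constraint 17 requires p + u ≤ 4, and 4 < 5. Contradiction.

Unsatisfiable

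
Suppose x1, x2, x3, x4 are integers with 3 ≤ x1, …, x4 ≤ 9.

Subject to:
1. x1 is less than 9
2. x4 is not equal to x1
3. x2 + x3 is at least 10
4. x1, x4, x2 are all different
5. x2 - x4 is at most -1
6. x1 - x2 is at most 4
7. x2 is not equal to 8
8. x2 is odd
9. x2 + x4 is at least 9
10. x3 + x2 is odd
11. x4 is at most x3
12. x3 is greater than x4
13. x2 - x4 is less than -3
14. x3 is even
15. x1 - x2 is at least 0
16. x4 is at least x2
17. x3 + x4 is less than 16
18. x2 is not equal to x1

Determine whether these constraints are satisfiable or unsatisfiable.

Satisfiable

Take x1 = 4, x2 = 3, x3 = 8, x4 = 7. Then constraint 3: x2 + x3 = 11; constraint 5: x2 - x4 = -4, and every other listed constraint is also met.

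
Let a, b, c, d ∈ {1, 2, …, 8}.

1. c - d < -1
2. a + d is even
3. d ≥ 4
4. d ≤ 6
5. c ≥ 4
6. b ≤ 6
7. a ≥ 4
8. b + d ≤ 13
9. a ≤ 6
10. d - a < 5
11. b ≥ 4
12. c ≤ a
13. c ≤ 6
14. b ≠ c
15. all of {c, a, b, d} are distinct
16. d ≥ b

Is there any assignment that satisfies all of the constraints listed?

Unsatisfiable

Constraints 3, 4, 5, 6, 7, 9, 11, and 13 confine each of c, a, b, d to the 3 values {4, …, 6}.
Constraint 15 requires all 4 of them to be distinct, but only 3 values are available — impossible by the pigeonhole principle.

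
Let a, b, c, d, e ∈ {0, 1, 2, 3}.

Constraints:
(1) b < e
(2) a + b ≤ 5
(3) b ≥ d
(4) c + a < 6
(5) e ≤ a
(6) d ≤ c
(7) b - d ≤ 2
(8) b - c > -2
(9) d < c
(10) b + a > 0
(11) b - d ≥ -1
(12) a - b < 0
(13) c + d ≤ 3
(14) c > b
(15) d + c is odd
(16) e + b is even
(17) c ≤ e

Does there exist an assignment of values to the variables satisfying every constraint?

Unsatisfiable

Constraints 5, 12, 14, and 17 give e ≤ a, a < b, b < c, c ≤ e. Chaining: e ≤ a < b < c ≤ e, which forces e < e — impossible.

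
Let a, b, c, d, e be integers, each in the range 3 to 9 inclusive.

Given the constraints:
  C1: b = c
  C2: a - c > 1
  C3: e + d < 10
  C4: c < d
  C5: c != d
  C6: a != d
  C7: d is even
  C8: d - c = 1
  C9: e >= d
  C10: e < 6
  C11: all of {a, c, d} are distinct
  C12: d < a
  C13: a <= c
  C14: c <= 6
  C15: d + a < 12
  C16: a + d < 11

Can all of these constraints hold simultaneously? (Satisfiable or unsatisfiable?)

Constraints 4, 12, and 13 give d < a, a ≤ c, c < d. Chaining: d < a ≤ c < d, which forces d < d — impossible.

Unsatisfiable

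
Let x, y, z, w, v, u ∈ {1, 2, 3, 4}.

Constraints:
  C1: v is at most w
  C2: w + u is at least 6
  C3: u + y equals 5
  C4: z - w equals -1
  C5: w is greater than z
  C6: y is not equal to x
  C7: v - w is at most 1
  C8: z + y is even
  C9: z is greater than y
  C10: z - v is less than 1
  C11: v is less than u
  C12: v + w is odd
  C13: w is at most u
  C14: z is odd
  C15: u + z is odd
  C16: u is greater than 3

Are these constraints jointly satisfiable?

Satisfiable

Try x = 4, y = 1, z = 3, w = 4, v = 3, u = 4.
Check constraint 2: w + u = 8; constraint 3: u + y = 5. The remaining constraints are straightforward to verify.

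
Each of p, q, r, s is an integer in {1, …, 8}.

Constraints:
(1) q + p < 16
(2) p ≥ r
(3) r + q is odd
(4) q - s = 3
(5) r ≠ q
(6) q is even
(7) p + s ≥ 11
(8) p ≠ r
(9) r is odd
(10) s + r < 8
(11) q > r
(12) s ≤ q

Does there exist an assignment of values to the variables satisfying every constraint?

Satisfiable

Setting (p, q, r, s) = (7, 8, 1, 5) satisfies everything: constraint 1: q + p = 15; constraint 4: q - s = 3, and the others follow.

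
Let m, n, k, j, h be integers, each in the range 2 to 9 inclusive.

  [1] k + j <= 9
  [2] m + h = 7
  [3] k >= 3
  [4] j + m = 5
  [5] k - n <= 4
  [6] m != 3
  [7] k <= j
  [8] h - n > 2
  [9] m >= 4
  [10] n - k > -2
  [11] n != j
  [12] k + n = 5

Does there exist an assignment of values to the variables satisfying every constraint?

Unsatisfiable

From constraints 3 and 7: j ≥ k ≥ 3. From constraint 9: m ≥ 4. Hence j + m ≥ 7. But constraint 4 requires j + m = 5, and 5 < 7. Contradiction.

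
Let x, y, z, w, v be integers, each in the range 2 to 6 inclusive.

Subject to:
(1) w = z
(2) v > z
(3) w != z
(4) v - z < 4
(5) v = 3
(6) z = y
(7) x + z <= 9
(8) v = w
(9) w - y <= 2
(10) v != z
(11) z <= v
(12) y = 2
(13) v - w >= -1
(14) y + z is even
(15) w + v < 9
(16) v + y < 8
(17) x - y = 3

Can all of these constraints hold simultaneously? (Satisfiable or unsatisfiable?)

Constraint 5 fixes v = 3 and constraint 12 fixes y = 2. Constraints 1, 6, and 8 give v = w = z = y, so v = y. But 3 ≠ 2 — contradiction.

Unsatisfiable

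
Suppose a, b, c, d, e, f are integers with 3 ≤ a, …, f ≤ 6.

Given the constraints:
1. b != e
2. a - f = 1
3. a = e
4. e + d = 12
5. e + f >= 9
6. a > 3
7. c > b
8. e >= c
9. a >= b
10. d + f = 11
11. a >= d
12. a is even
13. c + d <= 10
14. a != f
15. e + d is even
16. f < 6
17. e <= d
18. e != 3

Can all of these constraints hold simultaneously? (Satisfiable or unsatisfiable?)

Satisfiable

The assignment a = 6, b = 3, c = 4, d = 6, e = 6, f = 5 works:
  constraint 2 holds since a - f = 1.
  constraint 4 holds since e + d = 12.
The rest check out directly.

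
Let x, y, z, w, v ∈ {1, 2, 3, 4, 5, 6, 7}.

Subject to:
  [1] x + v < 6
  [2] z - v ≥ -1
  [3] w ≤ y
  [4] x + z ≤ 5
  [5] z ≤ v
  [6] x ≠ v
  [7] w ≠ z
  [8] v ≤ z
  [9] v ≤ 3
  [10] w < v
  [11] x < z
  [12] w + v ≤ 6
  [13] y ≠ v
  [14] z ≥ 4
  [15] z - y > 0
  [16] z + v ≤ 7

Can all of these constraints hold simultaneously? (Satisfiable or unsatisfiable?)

From constraints 5 and 14: v ≥ z and z ≥ 4, so v ≥ 4. From constraint 9: v ≤ 3. But 3 < 4, so no value of v works.

Unsatisfiable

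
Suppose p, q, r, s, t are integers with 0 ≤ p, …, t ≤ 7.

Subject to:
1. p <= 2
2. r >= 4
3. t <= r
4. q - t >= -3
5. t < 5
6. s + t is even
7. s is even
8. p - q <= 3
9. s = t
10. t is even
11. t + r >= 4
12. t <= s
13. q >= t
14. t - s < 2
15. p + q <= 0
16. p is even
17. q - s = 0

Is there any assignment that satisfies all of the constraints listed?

Take p = 0, q = 0, r = 6, s = 0, t = 0. Then constraint 4: q - t = 0; constraint 8: p - q = 0; constraint 11: t + r = 6, and every other listed constraint is also met.

Satisfiable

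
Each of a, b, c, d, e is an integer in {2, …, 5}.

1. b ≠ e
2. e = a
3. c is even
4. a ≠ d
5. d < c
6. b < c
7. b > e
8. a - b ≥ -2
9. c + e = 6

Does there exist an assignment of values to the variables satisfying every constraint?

Take a = 2, b = 3, c = 4, d = 3, e = 2. Then constraint 8: a - b = -1; constraint 9: c + e = 6, and every other listed constraint is also met.

Satisfiable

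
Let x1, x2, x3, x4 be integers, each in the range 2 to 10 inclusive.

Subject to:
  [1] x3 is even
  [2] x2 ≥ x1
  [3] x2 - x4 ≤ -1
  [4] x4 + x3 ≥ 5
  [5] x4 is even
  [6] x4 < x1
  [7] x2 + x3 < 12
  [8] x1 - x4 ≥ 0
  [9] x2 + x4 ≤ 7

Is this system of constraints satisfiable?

Unsatisfiable

Constraints 2, 3, and 6 give x2 < x4, x4 < x1, x1 ≤ x2. Chaining: x2 < x4 < x1 ≤ x2, which forces x2 < x2 — impossible.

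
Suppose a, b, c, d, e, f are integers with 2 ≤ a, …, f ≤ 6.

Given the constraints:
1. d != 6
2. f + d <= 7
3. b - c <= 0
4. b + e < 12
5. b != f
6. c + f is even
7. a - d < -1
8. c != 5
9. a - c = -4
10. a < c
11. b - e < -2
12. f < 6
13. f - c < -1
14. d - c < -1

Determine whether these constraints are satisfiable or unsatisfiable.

Take a = 2, b = 3, c = 6, d = 4, e = 6, f = 2. Then constraint 2: f + d = 6; constraint 3: b - c = -3, and every other listed constraint is also met.

Satisfiable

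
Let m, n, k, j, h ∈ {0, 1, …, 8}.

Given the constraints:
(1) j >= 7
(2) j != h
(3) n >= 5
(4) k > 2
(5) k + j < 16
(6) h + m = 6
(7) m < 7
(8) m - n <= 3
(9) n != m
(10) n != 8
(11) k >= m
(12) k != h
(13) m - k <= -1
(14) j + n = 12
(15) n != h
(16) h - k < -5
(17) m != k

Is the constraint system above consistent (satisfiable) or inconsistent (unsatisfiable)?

One satisfying assignment is m = 6, n = 5, k = 8, j = 7, h = 0.
For the less obvious constraints — constraint 5: k + j = 15; constraint 6: h + m = 6 — and the others hold by inspection.

Satisfiable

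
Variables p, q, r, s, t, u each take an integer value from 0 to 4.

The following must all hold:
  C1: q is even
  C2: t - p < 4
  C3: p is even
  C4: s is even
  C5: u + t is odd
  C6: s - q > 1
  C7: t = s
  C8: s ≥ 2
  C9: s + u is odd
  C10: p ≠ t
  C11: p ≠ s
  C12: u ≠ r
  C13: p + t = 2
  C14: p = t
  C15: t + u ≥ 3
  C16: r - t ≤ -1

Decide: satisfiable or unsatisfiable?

Unsatisfiable

From constraints 7 and 14, p = t = s, so p = s. But constraint 11 says p ≠ s. Contradiction.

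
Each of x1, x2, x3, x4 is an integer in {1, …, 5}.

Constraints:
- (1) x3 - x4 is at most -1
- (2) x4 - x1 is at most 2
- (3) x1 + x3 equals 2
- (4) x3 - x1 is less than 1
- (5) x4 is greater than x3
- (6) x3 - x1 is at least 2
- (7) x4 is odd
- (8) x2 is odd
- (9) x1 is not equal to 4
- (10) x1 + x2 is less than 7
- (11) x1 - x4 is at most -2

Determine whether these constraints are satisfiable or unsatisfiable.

Constraints 1, 2, and 6 give x1 − x4 ≥ -2, x4 − x3 ≥ 1, x3 − x1 ≥ 2.
Adding all 3 inequalities: the left sides telescope to 0, and the right sides sum to (-2) + 1 + 2 = 1. So 0 ≥ 1, which is false.

Unsatisfiable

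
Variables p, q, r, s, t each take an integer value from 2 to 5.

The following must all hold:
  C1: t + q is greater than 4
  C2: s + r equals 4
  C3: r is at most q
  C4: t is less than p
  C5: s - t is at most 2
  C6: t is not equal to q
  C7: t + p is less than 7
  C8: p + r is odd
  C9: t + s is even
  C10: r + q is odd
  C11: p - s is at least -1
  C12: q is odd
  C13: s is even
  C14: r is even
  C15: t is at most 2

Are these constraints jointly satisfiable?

Satisfiable

Setting (p, q, r, s, t) = (3, 5, 2, 2, 2) satisfies everything: constraint 1: t + q = 7; constraint 2: s + r = 4, and the others follow.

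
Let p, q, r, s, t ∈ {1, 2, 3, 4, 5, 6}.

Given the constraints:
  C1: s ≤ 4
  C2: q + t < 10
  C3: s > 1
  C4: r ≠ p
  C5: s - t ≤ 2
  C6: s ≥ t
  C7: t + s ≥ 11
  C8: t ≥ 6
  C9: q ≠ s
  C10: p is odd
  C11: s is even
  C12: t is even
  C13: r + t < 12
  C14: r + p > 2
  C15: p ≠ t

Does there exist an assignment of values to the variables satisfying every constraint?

Unsatisfiable

From constraint 8: t ≥ 6. From constraints 1 and 6: t ≤ s and s ≤ 4, so t ≤ 4. But 4 < 6, so no value of t works.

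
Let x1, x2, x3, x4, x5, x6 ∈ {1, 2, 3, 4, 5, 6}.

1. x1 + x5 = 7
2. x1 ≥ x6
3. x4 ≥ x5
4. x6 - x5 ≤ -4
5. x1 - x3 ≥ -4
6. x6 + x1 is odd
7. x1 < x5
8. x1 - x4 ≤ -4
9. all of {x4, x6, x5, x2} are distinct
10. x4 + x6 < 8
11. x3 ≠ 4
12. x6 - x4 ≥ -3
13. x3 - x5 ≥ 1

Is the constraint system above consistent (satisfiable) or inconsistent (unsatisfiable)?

Constraints 4, 5, 8, 12, and 13 give x5 − x6 ≥ 4, x6 − x4 ≥ -3, x4 − x1 ≥ 4, x1 − x3 ≥ -4, x3 − x5 ≥ 1.
Adding all 5 inequalities: the left sides telescope to 0, and the right sides sum to 4 + (-3) + 4 + (-4) + 1 = 2. So 0 ≥ 2, which is false.

Unsatisfiable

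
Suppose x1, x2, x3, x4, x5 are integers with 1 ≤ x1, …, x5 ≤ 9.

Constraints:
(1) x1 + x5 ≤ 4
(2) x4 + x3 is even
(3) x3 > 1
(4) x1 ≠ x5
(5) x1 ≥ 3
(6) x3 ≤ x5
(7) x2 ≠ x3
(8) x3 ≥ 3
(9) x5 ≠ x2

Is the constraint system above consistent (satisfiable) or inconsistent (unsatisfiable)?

From constraint 5: x1 ≥ 3. From constraints 6 and 8: x5 ≥ x3 ≥ 3. Hence x1 + x5 ≥ 6. But constraint 1 requires x1 + x5 ≤ 4, and 4 < 6. Contradiction.

Unsatisfiable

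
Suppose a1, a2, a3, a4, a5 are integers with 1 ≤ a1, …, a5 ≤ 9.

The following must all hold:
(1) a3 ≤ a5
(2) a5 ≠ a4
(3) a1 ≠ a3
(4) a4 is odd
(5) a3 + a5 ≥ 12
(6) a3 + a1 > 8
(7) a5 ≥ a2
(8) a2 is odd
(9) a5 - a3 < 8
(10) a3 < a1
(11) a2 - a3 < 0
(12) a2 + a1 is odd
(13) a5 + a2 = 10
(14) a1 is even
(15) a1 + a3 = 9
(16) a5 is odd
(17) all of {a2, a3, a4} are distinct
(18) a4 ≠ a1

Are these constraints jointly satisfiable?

Satisfiable

The assignment a1 = 6, a2 = 1, a3 = 3, a4 = 7, a5 = 9 works:
  constraint 5 holds since a3 + a5 = 12.
  constraint 6 holds since a3 + a1 = 9.
The rest check out directly.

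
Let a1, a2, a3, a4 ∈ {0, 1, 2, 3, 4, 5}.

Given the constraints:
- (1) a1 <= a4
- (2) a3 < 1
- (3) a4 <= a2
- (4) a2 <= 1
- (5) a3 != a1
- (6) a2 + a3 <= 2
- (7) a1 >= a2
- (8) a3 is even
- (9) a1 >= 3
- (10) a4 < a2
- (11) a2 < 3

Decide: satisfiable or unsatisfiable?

From constraints 1 and 9: a4 ≥ a1 and a1 ≥ 3, so a4 ≥ 3. From constraints 3 and 4: a4 ≤ a2 and a2 ≤ 1, so a4 ≤ 1. But 1 < 3, so no value of a4 works.

Unsatisfiable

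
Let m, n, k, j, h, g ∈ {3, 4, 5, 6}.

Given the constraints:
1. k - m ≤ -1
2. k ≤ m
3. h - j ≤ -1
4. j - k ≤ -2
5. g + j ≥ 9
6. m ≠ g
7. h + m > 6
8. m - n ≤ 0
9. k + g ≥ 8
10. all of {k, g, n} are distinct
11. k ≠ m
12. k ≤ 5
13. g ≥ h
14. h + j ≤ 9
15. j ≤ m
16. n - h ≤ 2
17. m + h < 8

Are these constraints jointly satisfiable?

Constraints 1, 3, 4, 8, and 16 give h − n ≥ -2, n − m ≥ 0, m − k ≥ 1, k − j ≥ 2, j − h ≥ 1.
Adding all 5 inequalities: the left sides telescope to 0, and the right sides sum to (-2) + 0 + 1 + 2 + 1 = 2. So 0 ≥ 2, which is false.

Unsatisfiable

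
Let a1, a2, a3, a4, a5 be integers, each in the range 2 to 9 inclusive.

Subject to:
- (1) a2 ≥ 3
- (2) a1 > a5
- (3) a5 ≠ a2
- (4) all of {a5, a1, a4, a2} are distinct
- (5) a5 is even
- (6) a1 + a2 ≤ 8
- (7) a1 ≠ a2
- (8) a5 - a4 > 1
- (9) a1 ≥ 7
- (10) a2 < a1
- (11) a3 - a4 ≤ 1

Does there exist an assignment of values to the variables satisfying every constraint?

Unsatisfiable

From constraint 9: a1 ≥ 7. From constraint 1: a2 ≥ 3. Hence a1 + a2 ≥ 10. But constraint 6 requires a1 + a2 ≤ 8, and 8 < 10. Contradiction.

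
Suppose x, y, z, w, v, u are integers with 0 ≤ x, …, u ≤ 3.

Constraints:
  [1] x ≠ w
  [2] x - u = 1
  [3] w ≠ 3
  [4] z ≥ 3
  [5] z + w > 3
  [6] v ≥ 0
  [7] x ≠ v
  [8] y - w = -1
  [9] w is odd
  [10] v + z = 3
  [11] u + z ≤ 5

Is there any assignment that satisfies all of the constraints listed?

One satisfying assignment is x = 3, y = 0, z = 3, w = 1, v = 0, u = 2.
For the less obvious constraints — constraint 2: x - u = 1; constraint 5: z + w = 4 — and the others hold by inspection.

Satisfiable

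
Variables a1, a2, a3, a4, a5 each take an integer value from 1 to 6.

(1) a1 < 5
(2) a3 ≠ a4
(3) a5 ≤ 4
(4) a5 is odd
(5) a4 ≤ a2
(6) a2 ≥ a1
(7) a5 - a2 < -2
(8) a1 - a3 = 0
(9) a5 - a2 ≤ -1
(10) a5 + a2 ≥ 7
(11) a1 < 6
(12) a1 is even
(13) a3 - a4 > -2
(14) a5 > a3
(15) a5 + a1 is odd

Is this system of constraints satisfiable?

Satisfiable

Take a1 = 2, a2 = 6, a3 = 2, a4 = 1, a5 = 3. Then constraint 7: a5 - a2 = -3; constraint 8: a1 - a3 = 0, and every other listed constraint is also met.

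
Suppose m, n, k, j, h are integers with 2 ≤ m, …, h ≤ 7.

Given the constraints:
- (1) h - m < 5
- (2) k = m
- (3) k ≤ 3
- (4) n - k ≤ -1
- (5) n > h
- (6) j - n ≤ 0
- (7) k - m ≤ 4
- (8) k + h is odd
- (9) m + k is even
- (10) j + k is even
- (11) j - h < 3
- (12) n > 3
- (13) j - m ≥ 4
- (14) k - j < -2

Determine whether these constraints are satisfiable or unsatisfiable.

Constraints 4, 6, 7, and 13 give n − j ≥ 0, j − m ≥ 4, m − k ≥ -4, k − n ≥ 1.
Adding all 4 inequalities: the left sides telescope to 0, and the right sides sum to 0 + 4 + (-4) + 1 = 1. So 0 ≥ 1, which is false.

Unsatisfiable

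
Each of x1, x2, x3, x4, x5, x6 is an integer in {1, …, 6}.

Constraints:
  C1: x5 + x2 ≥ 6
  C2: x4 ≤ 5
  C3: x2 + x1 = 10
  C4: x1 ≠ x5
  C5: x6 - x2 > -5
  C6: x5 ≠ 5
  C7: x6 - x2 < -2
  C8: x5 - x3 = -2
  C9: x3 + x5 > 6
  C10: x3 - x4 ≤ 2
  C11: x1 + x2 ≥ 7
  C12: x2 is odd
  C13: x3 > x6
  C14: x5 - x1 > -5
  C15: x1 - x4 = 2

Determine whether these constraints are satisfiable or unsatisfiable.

One satisfying assignment is x1 = 5, x2 = 5, x3 = 5, x4 = 3, x5 = 3, x6 = 2.
For the less obvious constraints — constraint 1: x5 + x2 = 8; constraint 3: x2 + x1 = 10 — and the others hold by inspection.

Satisfiable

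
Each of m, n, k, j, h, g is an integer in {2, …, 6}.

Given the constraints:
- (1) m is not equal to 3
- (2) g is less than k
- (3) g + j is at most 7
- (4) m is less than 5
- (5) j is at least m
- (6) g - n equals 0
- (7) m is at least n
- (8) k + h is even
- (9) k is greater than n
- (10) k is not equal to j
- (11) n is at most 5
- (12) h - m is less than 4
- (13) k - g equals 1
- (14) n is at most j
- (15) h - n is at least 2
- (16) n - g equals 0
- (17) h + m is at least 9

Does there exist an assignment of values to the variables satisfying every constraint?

Setting (m, n, k, j, h, g) = (4, 2, 3, 5, 5, 2) satisfies everything: constraint 3: g + j = 7; constraint 6: g - n = 0, and the others follow.

Satisfiable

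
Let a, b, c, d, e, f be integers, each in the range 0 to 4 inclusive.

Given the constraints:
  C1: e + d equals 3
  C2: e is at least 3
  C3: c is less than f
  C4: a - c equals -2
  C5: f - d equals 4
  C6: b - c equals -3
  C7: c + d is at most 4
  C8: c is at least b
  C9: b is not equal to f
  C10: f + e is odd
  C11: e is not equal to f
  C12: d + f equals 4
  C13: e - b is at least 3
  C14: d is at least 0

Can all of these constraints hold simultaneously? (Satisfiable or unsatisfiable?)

Try a = 1, b = 0, c = 3, d = 0, e = 3, f = 4.
Check constraint 1: e + d = 3; constraint 4: a - c = -2; constraint 5: f - d = 4. The remaining constraints are straightforward to verify.

Satisfiable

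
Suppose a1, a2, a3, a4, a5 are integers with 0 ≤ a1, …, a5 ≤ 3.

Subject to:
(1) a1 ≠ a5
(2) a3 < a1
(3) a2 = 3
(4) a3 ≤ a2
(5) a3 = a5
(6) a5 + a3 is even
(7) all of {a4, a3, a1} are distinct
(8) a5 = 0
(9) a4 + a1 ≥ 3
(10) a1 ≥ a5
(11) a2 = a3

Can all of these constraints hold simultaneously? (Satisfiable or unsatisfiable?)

Constraint 3 fixes a2 = 3 and constraint 8 fixes a5 = 0. Constraints 5 and 11 give a2 = a3 = a5, so a2 = a5. But 3 ≠ 0 — contradiction.

Unsatisfiable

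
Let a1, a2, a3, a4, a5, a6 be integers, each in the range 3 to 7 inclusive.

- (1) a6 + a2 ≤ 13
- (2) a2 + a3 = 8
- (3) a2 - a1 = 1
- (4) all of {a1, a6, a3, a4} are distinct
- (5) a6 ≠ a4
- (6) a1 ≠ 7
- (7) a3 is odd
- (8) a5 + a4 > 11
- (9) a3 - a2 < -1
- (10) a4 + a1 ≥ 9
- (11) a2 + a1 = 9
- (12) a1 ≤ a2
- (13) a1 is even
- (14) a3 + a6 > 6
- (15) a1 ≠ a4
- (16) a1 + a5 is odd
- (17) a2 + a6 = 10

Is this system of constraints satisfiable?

The assignment a1 = 4, a2 = 5, a3 = 3, a4 = 7, a5 = 7, a6 = 5 works:
  constraint 1 holds since a6 + a2 = 10.
  constraint 2 holds since a2 + a3 = 8.
The rest check out directly.

Satisfiable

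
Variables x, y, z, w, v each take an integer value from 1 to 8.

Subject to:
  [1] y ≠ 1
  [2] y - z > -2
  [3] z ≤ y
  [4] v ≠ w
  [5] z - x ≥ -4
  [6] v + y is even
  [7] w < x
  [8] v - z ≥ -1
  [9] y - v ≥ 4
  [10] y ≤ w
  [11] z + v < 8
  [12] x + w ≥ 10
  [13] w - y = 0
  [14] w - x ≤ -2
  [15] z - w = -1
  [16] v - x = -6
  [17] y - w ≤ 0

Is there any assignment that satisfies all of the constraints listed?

Constraints 5, 8, 9, 14, and 17 give x − w ≥ 2, w − y ≥ 0, y − v ≥ 4, v − z ≥ -1, z − x ≥ -4.
Adding all 5 inequalities: the left sides telescope to 0, and the right sides sum to 2 + 0 + 4 + (-1) + (-4) = 1. So 0 ≥ 1, which is false.

Unsatisfiable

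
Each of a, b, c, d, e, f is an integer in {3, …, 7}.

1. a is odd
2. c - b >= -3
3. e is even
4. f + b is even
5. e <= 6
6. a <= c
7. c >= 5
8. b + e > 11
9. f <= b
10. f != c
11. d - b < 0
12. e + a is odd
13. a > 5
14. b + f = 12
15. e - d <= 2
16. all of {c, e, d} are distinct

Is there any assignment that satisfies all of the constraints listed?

Try a = 7, b = 7, c = 7, d = 4, e = 6, f = 5.
Check constraint 2: c - b = 0; constraint 8: b + e = 13. The remaining constraints are straightforward to verify.

Satisfiable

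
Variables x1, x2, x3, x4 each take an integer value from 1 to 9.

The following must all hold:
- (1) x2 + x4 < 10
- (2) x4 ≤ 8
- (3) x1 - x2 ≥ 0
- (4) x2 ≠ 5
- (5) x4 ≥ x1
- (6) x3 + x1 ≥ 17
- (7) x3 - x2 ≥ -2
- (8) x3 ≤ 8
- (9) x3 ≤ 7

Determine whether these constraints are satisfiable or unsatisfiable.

From constraint 9: x3 ≤ 7. From constraints 2 and 5: x1 ≤ x4 ≤ 8. Hence x3 + x1 ≤ 15. But constraint 6 requires x3 + x1 ≥ 17, and 17 > 15. Contradiction.

Unsatisfiable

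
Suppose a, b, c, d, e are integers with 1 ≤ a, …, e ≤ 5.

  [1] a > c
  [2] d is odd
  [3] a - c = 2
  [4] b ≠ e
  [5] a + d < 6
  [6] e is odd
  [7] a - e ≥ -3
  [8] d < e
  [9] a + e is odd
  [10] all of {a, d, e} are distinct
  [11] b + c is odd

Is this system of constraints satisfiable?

Satisfiable

Setting (a, b, c, d, e) = (4, 1, 2, 1, 5) satisfies everything: constraint 3: a - c = 2; constraint 5: a + d = 5; constraint 7: a - e = -1, and the others follow.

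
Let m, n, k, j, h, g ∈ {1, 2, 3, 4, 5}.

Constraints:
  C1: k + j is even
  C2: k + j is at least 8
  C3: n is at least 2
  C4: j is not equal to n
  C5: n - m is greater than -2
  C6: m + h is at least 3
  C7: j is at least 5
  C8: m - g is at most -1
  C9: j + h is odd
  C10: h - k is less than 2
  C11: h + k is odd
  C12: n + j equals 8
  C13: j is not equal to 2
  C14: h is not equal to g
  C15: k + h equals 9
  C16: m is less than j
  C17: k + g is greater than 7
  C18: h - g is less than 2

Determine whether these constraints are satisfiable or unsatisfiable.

Satisfiable

Take m = 2, n = 3, k = 5, j = 5, h = 4, g = 3. Then constraint 2: k + j = 10; constraint 5: n - m = 1, and every other listed constraint is also met.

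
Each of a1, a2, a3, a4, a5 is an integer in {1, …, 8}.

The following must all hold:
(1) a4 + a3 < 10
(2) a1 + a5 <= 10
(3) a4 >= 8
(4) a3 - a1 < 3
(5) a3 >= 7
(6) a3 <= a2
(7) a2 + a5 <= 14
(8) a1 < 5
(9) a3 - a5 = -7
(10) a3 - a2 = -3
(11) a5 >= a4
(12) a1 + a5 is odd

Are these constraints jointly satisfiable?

Unsatisfiable

From constraints 5 and 6: a2 ≥ a3 ≥ 7. From constraints 3 and 11: a5 ≥ a4 ≥ 8. Hence a2 + a5 ≥ 15. But constraint 7 requires a2 + a5 ≤ 14, and 14 < 15. Contradiction.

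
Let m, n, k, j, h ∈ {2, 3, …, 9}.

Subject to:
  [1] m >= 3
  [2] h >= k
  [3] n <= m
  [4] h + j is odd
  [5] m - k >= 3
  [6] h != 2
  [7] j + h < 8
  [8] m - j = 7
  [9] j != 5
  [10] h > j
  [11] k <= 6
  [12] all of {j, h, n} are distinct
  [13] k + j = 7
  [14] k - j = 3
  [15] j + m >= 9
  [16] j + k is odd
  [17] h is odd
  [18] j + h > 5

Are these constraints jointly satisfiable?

Setting (m, n, k, j, h) = (9, 6, 5, 2, 5) satisfies everything: constraint 5: m - k = 4; constraint 7: j + h = 7, and the others follow.

Satisfiable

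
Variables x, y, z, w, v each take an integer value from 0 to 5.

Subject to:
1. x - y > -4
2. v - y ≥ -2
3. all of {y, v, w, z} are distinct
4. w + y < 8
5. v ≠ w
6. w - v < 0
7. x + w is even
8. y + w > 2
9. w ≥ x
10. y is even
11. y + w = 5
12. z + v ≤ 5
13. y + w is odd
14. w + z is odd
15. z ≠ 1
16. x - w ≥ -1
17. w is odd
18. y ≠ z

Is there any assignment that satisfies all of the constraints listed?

Try x = 1, y = 4, z = 2, w = 1, v = 3.
Check constraint 1: x - y = -3; constraint 2: v - y = -1; constraint 4: w + y = 5. The remaining constraints are straightforward to verify.

Satisfiable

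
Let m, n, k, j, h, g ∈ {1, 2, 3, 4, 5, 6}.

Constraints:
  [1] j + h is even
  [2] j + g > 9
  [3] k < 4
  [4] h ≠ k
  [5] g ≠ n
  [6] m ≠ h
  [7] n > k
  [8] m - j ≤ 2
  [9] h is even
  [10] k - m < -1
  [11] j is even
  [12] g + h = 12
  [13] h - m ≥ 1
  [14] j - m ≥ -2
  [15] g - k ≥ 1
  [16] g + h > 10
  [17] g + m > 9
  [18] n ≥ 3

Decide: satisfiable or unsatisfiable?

Satisfiable

Try m = 4, n = 4, k = 2, j = 4, h = 6, g = 6.
Check constraint 2: j + g = 10; constraint 8: m - j = 0. The remaining constraints are straightforward to verify.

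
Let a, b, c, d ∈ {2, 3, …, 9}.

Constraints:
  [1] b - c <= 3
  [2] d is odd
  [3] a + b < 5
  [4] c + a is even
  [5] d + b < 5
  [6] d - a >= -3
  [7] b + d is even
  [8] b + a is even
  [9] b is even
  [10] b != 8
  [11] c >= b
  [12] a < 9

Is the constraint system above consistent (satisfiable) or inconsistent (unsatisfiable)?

Unsatisfiable

Constraint 9 makes b even and constraint 2 makes d odd, so b + d must be odd. Constraint 7 says b + d is even — contradiction.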